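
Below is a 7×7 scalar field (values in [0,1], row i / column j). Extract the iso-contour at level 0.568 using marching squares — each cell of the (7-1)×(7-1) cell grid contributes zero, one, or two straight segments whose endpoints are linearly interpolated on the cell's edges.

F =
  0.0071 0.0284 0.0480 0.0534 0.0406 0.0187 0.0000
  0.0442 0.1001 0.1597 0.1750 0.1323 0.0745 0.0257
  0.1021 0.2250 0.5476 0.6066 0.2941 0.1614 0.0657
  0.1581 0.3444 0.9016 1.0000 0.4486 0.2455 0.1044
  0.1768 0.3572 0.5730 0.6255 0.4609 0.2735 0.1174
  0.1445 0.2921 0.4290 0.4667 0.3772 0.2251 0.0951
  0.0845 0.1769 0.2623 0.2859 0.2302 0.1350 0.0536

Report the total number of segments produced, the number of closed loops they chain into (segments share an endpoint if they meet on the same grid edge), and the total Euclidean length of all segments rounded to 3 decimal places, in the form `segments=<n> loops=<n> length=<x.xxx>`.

segments=10 loops=1 length=7.319

cell (1,2): code 0100 → (1.911,3.000)–(2.000,2.346)
cell (1,3): code 1000 → (2.000,3.124)–(1.911,3.000)
cell (2,1): code 0100 → (2.058,2.000)–(3.000,1.401)
cell (2,2): code 1110 → (2.000,2.346)–(2.058,2.000)
cell (2,3): code 1001 → (3.000,3.783)–(2.000,3.124)
cell (3,1): code 0110 → (3.000,1.401)–(4.000,1.977)
cell (3,3): code 1001 → (4.000,3.349)–(3.000,3.783)
cell (4,1): code 0010 → (4.000,1.977)–(4.035,2.000)
cell (4,2): code 0011 → (4.035,2.000)–(4.362,3.000)
cell (4,3): code 0001 → (4.362,3.000)–(4.000,3.349)
total: 10 segments, chained into 1 closed loop(s), length Σ = 7.319021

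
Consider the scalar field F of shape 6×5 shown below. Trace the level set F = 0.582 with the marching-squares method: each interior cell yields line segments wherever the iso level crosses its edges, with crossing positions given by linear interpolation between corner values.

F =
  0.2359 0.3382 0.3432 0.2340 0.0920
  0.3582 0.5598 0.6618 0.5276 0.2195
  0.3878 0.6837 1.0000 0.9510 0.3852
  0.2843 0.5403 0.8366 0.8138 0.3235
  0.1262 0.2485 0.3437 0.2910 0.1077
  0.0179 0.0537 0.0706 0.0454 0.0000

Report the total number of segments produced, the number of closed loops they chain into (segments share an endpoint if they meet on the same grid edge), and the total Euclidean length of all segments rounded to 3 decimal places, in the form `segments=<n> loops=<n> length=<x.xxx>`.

cell (0,1): code 0100 → (0.750,2.000)–(1.000,1.218)
cell (0,2): code 1000 → (1.000,2.595)–(0.750,2.000)
cell (1,0): code 0100 → (1.179,1.000)–(2.000,0.656)
cell (1,1): code 1110 → (1.000,1.218)–(1.179,1.000)
cell (1,2): code 1101 → (1.128,3.000)–(1.000,2.595)
cell (1,3): code 1000 → (2.000,3.652)–(1.128,3.000)
cell (2,0): code 0010 → (2.000,0.656)–(2.709,1.000)
cell (2,1): code 0111 → (2.709,1.000)–(3.000,1.141)
cell (2,3): code 1001 → (3.000,3.473)–(2.000,3.652)
cell (3,1): code 0010 → (3.000,1.141)–(3.517,2.000)
cell (3,2): code 0011 → (3.517,2.000)–(3.443,3.000)
cell (3,3): code 0001 → (3.443,3.000)–(3.000,3.473)
total: 12 segments, chained into 1 closed loop(s), length Σ = 8.932765

segments=12 loops=1 length=8.933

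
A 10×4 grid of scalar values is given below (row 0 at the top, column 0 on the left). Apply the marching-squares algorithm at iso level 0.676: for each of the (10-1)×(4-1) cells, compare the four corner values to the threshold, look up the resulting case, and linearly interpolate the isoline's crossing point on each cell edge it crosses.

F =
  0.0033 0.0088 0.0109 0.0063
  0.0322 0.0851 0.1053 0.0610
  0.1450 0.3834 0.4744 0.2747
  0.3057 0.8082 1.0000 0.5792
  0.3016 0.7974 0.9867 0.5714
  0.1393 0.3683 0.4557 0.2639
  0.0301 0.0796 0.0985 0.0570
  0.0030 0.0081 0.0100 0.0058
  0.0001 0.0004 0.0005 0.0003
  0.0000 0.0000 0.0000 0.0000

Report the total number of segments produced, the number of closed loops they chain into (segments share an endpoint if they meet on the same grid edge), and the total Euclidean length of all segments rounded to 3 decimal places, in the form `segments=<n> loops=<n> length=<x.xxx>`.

cell (2,0): code 0100 → (2.689,1.000)–(3.000,0.737)
cell (2,1): code 1100 → (2.384,2.000)–(2.689,1.000)
cell (2,2): code 1000 → (3.000,2.770)–(2.384,2.000)
cell (3,0): code 0110 → (3.000,0.737)–(4.000,0.755)
cell (3,2): code 1001 → (4.000,2.748)–(3.000,2.770)
cell (4,0): code 0010 → (4.000,0.755)–(4.283,1.000)
cell (4,1): code 0011 → (4.283,1.000)–(4.585,2.000)
cell (4,2): code 0001 → (4.585,2.000)–(4.000,2.748)
total: 8 segments, chained into 1 closed loop(s), length Σ = 6.808387

segments=8 loops=1 length=6.808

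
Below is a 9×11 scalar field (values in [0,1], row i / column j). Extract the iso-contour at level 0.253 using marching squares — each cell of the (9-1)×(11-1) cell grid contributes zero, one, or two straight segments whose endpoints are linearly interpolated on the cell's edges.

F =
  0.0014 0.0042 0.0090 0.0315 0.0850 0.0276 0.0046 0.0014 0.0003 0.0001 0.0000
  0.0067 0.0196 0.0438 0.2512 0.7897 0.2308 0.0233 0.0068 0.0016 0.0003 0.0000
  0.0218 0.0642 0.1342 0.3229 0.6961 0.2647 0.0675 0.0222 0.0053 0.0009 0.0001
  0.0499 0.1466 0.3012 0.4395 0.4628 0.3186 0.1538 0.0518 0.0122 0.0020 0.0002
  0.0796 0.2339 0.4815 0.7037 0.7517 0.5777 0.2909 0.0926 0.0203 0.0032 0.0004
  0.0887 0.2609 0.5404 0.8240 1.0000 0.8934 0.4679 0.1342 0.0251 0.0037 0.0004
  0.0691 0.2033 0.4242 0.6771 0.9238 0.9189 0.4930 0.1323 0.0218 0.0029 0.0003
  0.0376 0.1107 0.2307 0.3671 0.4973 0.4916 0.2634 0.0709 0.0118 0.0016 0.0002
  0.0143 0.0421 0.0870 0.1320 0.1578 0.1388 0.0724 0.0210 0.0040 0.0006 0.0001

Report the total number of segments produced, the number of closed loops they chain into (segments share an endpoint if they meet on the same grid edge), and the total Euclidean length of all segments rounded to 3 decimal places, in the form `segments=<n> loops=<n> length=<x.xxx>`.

cell (0,3): code 0100 → (0.238,4.000)–(1.000,3.003)
cell (0,4): code 1000 → (1.000,4.960)–(0.238,4.000)
cell (1,2): code 0100 → (1.025,3.000)–(2.000,2.630)
cell (1,3): code 1110 → (1.000,3.003)–(1.025,3.000)
cell (1,4): code 1101 → (1.655,5.000)–(1.000,4.960)
cell (1,5): code 1000 → (2.000,5.059)–(1.655,5.000)
cell (2,1): code 0100 → (2.711,2.000)–(3.000,1.688)
cell (2,2): code 1110 → (2.000,2.630)–(2.711,2.000)
cell (2,5): code 1001 → (3.000,5.398)–(2.000,5.059)
cell (3,1): code 0110 → (3.000,1.688)–(4.000,1.077)
cell (3,5): code 1101 → (3.724,6.000)–(3.000,5.398)
cell (3,6): code 1000 → (4.000,6.191)–(3.724,6.000)
cell (4,0): code 0100 → (4.707,1.000)–(5.000,0.954)
cell (4,1): code 1110 → (4.000,1.077)–(4.707,1.000)
cell (4,6): code 1001 → (5.000,6.644)–(4.000,6.191)
cell (5,0): code 0010 → (5.000,0.954)–(5.137,1.000)
cell (5,1): code 0111 → (5.137,1.000)–(6.000,1.225)
cell (5,6): code 1001 → (6.000,6.665)–(5.000,6.644)
cell (6,1): code 0010 → (6.000,1.225)–(6.885,2.000)
cell (6,2): code 0111 → (6.885,2.000)–(7.000,2.163)
cell (6,6): code 1001 → (7.000,6.054)–(6.000,6.665)
cell (7,2): code 0010 → (7.000,2.163)–(7.485,3.000)
cell (7,3): code 0011 → (7.485,3.000)–(7.720,4.000)
cell (7,4): code 0011 → (7.720,4.000)–(7.676,5.000)
cell (7,5): code 0011 → (7.676,5.000)–(7.054,6.000)
cell (7,6): code 0001 → (7.054,6.000)–(7.000,6.054)
total: 26 segments, chained into 1 closed loop(s), length Σ = 20.374076

segments=26 loops=1 length=20.374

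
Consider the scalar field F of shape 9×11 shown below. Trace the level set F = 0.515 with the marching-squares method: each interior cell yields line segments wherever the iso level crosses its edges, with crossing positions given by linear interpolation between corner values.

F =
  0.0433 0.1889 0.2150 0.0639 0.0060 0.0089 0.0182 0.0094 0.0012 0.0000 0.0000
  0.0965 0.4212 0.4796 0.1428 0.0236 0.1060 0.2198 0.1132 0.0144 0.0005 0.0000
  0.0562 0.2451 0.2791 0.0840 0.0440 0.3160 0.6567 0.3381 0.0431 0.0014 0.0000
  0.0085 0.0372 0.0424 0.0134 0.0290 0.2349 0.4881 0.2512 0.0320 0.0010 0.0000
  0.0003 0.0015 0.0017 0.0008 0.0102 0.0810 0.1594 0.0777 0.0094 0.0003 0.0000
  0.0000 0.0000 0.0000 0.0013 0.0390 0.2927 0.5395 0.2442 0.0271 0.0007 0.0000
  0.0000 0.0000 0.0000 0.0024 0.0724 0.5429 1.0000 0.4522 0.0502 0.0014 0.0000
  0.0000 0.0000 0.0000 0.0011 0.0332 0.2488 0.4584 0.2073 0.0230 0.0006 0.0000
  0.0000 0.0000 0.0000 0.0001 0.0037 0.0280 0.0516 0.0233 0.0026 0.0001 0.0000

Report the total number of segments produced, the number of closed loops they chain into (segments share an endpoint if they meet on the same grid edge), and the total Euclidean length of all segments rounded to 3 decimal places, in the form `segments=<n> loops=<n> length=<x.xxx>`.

segments=12 loops=2 length=8.516

cell (1,5): code 0100 → (1.676,6.000)–(2.000,5.584)
cell (1,6): code 1000 → (2.000,6.445)–(1.676,6.000)
cell (2,5): code 0010 → (2.000,5.584)–(2.840,6.000)
cell (2,6): code 0001 → (2.840,6.000)–(2.000,6.445)
cell (4,5): code 0100 → (4.936,6.000)–(5.000,5.901)
cell (4,6): code 1000 → (5.000,6.083)–(4.936,6.000)
cell (5,4): code 0100 → (5.888,5.000)–(6.000,4.941)
cell (5,5): code 1110 → (5.000,5.901)–(5.888,5.000)
cell (5,6): code 1001 → (6.000,6.885)–(5.000,6.083)
cell (6,4): code 0010 → (6.000,4.941)–(6.095,5.000)
cell (6,5): code 0011 → (6.095,5.000)–(6.895,6.000)
cell (6,6): code 0001 → (6.895,6.000)–(6.000,6.885)
total: 12 segments, chained into 2 closed loop(s), length Σ = 8.515687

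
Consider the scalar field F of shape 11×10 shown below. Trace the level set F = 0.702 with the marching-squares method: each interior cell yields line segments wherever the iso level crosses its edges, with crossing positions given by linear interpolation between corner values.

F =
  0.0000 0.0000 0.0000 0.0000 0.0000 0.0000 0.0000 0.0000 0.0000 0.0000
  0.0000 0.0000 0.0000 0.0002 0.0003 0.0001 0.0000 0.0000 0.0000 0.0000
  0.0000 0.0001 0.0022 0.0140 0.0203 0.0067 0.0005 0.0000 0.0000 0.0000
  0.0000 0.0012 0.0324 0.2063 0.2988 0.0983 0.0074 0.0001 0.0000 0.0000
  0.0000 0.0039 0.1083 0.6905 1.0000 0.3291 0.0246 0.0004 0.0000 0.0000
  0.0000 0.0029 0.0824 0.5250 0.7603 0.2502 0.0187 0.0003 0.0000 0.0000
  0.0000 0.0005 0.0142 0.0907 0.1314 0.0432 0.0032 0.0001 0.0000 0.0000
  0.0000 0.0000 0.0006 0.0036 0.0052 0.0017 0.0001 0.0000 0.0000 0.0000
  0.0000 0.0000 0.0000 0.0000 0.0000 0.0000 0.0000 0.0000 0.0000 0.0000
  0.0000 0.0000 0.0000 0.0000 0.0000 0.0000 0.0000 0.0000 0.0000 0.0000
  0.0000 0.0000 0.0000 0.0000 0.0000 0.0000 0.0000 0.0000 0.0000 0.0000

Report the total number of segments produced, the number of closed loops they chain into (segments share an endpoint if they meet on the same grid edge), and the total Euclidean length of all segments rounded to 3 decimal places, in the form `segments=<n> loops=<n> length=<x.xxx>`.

cell (3,3): code 0100 → (3.575,4.000)–(4.000,3.037)
cell (3,4): code 1000 → (4.000,4.444)–(3.575,4.000)
cell (4,3): code 0110 → (4.000,3.037)–(5.000,3.752)
cell (4,4): code 1001 → (5.000,4.114)–(4.000,4.444)
cell (5,3): code 0010 → (5.000,3.752)–(5.093,4.000)
cell (5,4): code 0001 → (5.093,4.000)–(5.000,4.114)
total: 6 segments, chained into 1 closed loop(s), length Σ = 4.361280

segments=6 loops=1 length=4.361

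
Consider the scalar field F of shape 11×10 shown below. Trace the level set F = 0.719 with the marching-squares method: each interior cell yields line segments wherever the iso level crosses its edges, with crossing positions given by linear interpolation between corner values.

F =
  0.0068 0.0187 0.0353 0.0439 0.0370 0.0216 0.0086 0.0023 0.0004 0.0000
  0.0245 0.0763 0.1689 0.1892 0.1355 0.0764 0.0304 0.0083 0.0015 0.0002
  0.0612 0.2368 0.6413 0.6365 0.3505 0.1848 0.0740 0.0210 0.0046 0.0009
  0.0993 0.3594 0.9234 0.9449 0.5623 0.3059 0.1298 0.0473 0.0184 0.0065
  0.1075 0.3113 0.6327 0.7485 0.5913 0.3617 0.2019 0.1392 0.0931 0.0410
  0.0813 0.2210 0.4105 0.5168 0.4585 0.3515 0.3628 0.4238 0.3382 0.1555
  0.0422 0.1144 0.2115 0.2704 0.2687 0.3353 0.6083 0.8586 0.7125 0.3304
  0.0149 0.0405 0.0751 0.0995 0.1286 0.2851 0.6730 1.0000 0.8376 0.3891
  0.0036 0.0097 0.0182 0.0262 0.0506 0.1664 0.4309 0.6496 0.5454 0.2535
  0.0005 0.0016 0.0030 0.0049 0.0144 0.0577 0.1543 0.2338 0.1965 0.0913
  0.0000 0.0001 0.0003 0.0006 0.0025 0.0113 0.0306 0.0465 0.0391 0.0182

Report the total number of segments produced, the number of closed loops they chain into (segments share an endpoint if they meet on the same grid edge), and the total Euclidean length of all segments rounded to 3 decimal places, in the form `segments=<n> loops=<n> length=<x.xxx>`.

segments=16 loops=2 length=12.418

cell (2,1): code 0100 → (2.275,2.000)–(3.000,1.638)
cell (2,2): code 1100 → (2.268,3.000)–(2.275,2.000)
cell (2,3): code 1000 → (3.000,3.590)–(2.268,3.000)
cell (3,1): code 0010 → (3.000,1.638)–(3.703,2.000)
cell (3,2): code 0111 → (3.703,2.000)–(4.000,2.745)
cell (3,3): code 1001 → (4.000,3.188)–(3.000,3.590)
cell (4,2): code 0010 → (4.000,2.745)–(4.127,3.000)
cell (4,3): code 0001 → (4.127,3.000)–(4.000,3.188)
cell (5,6): code 0100 → (5.679,7.000)–(6.000,6.442)
cell (5,7): code 1000 → (6.000,7.956)–(5.679,7.000)
cell (6,6): code 0110 → (6.000,6.442)–(7.000,6.141)
cell (6,7): code 1101 → (6.052,8.000)–(6.000,7.956)
cell (6,8): code 1000 → (7.000,8.264)–(6.052,8.000)
cell (7,6): code 0010 → (7.000,6.141)–(7.802,7.000)
cell (7,7): code 0011 → (7.802,7.000)–(7.406,8.000)
cell (7,8): code 0001 → (7.406,8.000)–(7.000,8.264)
total: 16 segments, chained into 2 closed loop(s), length Σ = 12.417949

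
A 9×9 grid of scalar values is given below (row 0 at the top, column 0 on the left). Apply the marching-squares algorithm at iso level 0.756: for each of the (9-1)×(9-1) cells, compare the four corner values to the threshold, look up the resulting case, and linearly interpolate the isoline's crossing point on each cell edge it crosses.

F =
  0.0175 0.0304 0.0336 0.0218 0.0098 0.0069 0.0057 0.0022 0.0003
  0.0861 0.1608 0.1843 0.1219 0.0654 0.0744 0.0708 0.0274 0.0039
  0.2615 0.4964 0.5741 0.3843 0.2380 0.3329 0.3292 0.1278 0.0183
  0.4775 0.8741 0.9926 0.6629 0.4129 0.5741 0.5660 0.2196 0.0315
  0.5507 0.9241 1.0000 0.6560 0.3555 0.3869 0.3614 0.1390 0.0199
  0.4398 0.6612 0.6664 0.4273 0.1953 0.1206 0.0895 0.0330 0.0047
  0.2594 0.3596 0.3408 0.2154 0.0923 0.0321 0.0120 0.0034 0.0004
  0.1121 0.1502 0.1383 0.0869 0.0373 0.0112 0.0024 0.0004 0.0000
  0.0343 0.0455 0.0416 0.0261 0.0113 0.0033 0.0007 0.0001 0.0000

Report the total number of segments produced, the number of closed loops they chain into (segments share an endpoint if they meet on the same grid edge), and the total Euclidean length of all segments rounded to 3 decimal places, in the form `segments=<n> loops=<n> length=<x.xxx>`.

cell (2,0): code 0100 → (2.687,1.000)–(3.000,0.702)
cell (2,1): code 1100 → (2.435,2.000)–(2.687,1.000)
cell (2,2): code 1000 → (3.000,2.718)–(2.435,2.000)
cell (3,0): code 0110 → (3.000,0.702)–(4.000,0.550)
cell (3,2): code 1001 → (4.000,2.709)–(3.000,2.718)
cell (4,0): code 0010 → (4.000,0.550)–(4.639,1.000)
cell (4,1): code 0011 → (4.639,1.000)–(4.731,2.000)
cell (4,2): code 0001 → (4.731,2.000)–(4.000,2.709)
total: 8 segments, chained into 1 closed loop(s), length Σ = 7.193443

segments=8 loops=1 length=7.193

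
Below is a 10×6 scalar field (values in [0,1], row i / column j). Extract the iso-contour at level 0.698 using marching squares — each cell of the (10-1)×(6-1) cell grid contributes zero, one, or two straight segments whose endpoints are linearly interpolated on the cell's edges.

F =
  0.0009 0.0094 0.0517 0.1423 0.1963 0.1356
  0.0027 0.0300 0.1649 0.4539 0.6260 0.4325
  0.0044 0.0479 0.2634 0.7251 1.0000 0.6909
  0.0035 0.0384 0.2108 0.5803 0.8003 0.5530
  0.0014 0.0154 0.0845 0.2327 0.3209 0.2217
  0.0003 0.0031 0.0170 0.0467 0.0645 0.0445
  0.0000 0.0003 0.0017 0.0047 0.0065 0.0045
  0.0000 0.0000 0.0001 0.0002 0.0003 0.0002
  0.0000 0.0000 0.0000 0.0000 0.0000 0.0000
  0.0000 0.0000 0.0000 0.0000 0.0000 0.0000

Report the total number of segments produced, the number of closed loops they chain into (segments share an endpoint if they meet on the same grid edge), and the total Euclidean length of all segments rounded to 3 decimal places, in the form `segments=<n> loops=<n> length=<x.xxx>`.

segments=8 loops=1 length=5.903

cell (1,2): code 0100 → (1.900,3.000)–(2.000,2.941)
cell (1,3): code 1100 → (1.193,4.000)–(1.900,3.000)
cell (1,4): code 1000 → (2.000,4.977)–(1.193,4.000)
cell (2,2): code 0010 → (2.000,2.941)–(2.187,3.000)
cell (2,3): code 0111 → (2.187,3.000)–(3.000,3.535)
cell (2,4): code 1001 → (3.000,4.414)–(2.000,4.977)
cell (3,3): code 0010 → (3.000,3.535)–(3.213,4.000)
cell (3,4): code 0001 → (3.213,4.000)–(3.000,4.414)
total: 8 segments, chained into 1 closed loop(s), length Σ = 5.902536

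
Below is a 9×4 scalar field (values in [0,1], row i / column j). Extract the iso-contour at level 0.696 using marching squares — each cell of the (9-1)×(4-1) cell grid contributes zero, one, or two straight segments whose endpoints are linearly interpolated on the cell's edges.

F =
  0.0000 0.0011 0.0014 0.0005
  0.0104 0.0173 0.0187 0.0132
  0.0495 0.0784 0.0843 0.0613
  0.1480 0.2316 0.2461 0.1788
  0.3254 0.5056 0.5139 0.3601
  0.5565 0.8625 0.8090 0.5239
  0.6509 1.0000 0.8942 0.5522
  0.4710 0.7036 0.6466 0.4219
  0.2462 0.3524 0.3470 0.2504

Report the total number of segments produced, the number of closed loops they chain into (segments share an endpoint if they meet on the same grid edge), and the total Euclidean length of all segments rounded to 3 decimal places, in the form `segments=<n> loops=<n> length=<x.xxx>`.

cell (4,0): code 0100 → (4.533,1.000)–(5.000,0.456)
cell (4,1): code 1100 → (4.617,2.000)–(4.533,1.000)
cell (4,2): code 1000 → (5.000,2.396)–(4.617,2.000)
cell (5,0): code 0110 → (5.000,0.456)–(6.000,0.129)
cell (5,2): code 1001 → (6.000,2.580)–(5.000,2.396)
cell (6,0): code 0110 → (6.000,0.129)–(7.000,0.967)
cell (6,1): code 1011 → (7.000,1.133)–(6.800,2.000)
cell (6,2): code 0001 → (6.800,2.000)–(6.000,2.580)
cell (7,0): code 0010 → (7.000,0.967)–(7.022,1.000)
cell (7,1): code 0001 → (7.022,1.000)–(7.000,1.133)
total: 10 segments, chained into 1 closed loop(s), length Σ = 7.696620

segments=10 loops=1 length=7.697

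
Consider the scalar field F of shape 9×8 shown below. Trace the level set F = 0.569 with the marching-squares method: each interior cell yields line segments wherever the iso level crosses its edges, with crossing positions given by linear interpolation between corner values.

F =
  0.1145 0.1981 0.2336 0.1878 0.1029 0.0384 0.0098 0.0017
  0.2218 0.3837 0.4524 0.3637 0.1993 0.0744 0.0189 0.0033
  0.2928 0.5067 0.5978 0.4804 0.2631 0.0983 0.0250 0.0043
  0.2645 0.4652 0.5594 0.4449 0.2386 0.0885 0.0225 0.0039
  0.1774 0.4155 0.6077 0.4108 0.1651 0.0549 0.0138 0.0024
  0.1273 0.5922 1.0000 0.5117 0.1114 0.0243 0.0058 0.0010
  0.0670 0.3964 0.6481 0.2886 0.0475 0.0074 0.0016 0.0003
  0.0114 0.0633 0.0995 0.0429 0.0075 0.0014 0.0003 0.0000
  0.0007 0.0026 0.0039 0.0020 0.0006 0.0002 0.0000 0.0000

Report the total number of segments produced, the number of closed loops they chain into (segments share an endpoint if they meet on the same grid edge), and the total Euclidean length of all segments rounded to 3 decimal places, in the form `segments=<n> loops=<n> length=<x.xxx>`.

cell (1,1): code 0100 → (1.802,2.000)–(2.000,1.684)
cell (1,2): code 1000 → (2.000,2.245)–(1.802,2.000)
cell (2,1): code 0010 → (2.000,1.684)–(2.750,2.000)
cell (2,2): code 0001 → (2.750,2.000)–(2.000,2.245)
cell (3,1): code 0100 → (3.199,2.000)–(4.000,1.799)
cell (3,2): code 1000 → (4.000,2.197)–(3.199,2.000)
cell (4,0): code 0100 → (4.869,1.000)–(5.000,0.950)
cell (4,1): code 1110 → (4.000,1.799)–(4.869,1.000)
cell (4,2): code 1001 → (5.000,2.883)–(4.000,2.197)
cell (5,0): code 0010 → (5.000,0.950)–(5.118,1.000)
cell (5,1): code 0111 → (5.118,1.000)–(6.000,1.686)
cell (5,2): code 1001 → (6.000,2.220)–(5.000,2.883)
cell (6,1): code 0010 → (6.000,1.686)–(6.144,2.000)
cell (6,2): code 0001 → (6.144,2.000)–(6.000,2.220)
total: 14 segments, chained into 2 closed loop(s), length Σ = 9.529586

segments=14 loops=2 length=9.530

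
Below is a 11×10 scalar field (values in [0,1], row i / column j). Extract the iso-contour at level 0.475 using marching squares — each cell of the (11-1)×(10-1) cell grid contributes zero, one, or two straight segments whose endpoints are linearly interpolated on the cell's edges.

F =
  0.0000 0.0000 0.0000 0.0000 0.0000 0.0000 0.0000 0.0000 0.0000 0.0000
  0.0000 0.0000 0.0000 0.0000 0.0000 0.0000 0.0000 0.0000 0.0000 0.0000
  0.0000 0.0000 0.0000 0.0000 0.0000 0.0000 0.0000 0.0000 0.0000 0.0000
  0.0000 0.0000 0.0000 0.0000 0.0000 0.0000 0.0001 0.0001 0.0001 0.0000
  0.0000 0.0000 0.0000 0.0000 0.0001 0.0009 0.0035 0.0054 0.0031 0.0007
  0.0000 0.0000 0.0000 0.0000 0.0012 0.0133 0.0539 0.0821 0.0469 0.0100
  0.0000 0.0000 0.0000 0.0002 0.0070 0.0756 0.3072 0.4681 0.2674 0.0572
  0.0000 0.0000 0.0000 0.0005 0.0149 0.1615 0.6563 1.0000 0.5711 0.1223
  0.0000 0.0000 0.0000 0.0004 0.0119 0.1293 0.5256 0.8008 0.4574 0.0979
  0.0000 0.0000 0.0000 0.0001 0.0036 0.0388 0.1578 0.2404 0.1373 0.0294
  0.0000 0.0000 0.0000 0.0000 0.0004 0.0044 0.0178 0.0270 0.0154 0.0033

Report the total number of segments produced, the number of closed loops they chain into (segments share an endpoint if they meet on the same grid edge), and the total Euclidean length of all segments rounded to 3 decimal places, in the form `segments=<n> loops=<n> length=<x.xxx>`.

segments=10 loops=1 length=7.783

cell (6,5): code 0100 → (6.481,6.000)–(7.000,5.634)
cell (6,6): code 1100 → (6.013,7.000)–(6.481,6.000)
cell (6,7): code 1100 → (6.684,8.000)–(6.013,7.000)
cell (6,8): code 1000 → (7.000,8.214)–(6.684,8.000)
cell (7,5): code 0110 → (7.000,5.634)–(8.000,5.872)
cell (7,7): code 1011 → (8.000,7.949)–(7.845,8.000)
cell (7,8): code 0001 → (7.845,8.000)–(7.000,8.214)
cell (8,5): code 0010 → (8.000,5.872)–(8.138,6.000)
cell (8,6): code 0011 → (8.138,6.000)–(8.581,7.000)
cell (8,7): code 0001 → (8.581,7.000)–(8.000,7.949)
total: 10 segments, chained into 1 closed loop(s), length Σ = 7.783175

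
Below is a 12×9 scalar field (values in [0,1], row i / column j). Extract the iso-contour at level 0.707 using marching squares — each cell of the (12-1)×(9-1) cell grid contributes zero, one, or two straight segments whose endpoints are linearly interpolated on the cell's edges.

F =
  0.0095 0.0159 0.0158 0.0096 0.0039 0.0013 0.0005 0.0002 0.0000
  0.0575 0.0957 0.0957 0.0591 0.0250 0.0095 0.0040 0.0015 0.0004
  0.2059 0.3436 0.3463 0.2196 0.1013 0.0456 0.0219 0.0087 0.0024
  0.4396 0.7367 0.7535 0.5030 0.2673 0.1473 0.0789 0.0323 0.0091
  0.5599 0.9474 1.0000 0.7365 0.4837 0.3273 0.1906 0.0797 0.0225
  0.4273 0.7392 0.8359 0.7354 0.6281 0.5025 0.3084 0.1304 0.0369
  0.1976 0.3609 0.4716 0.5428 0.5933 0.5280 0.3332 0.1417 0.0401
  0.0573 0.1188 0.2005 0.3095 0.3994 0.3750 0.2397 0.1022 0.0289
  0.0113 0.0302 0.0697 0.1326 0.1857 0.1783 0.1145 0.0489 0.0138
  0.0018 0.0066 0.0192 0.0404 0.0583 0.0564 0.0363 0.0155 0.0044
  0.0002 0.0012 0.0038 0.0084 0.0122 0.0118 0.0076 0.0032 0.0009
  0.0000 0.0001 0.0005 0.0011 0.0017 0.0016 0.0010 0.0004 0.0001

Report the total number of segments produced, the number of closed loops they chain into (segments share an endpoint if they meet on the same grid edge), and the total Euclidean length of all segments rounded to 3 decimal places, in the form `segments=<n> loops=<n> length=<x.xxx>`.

segments=12 loops=1 length=8.468

cell (2,0): code 0100 → (2.924,1.000)–(3.000,0.900)
cell (2,1): code 1100 → (2.886,2.000)–(2.924,1.000)
cell (2,2): code 1000 → (3.000,2.186)–(2.886,2.000)
cell (3,0): code 0110 → (3.000,0.900)–(4.000,0.380)
cell (3,2): code 1101 → (3.874,3.000)–(3.000,2.186)
cell (3,3): code 1000 → (4.000,3.117)–(3.874,3.000)
cell (4,0): code 0110 → (4.000,0.380)–(5.000,0.897)
cell (4,3): code 1001 → (5.000,3.265)–(4.000,3.117)
cell (5,0): code 0010 → (5.000,0.897)–(5.085,1.000)
cell (5,1): code 0011 → (5.085,1.000)–(5.354,2.000)
cell (5,2): code 0011 → (5.354,2.000)–(5.147,3.000)
cell (5,3): code 0001 → (5.147,3.000)–(5.000,3.265)
total: 12 segments, chained into 1 closed loop(s), length Σ = 8.467677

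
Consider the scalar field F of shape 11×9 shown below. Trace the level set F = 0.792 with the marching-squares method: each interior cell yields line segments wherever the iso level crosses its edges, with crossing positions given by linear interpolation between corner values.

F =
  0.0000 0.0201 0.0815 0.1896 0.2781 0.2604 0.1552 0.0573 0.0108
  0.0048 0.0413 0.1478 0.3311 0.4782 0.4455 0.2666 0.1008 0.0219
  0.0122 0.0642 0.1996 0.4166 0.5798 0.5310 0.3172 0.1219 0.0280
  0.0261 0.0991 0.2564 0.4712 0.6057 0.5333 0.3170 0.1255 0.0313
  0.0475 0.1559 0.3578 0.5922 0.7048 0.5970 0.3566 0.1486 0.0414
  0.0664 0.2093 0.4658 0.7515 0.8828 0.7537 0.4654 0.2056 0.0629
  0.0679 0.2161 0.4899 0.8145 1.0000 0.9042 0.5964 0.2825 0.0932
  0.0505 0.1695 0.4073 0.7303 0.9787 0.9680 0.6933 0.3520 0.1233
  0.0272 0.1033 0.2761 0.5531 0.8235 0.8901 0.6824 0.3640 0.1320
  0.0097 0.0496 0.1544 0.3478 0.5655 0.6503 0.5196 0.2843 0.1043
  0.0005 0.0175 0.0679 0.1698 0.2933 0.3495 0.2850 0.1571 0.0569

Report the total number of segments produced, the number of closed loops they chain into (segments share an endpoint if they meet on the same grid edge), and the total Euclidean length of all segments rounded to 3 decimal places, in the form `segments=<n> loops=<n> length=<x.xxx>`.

cell (4,3): code 0100 → (4.490,4.000)–(5.000,3.308)
cell (4,4): code 1000 → (5.000,4.703)–(4.490,4.000)
cell (5,2): code 0100 → (5.643,3.000)–(6.000,2.931)
cell (5,3): code 1110 → (5.000,3.308)–(5.643,3.000)
cell (5,4): code 1101 → (5.254,5.000)–(5.000,4.703)
cell (5,5): code 1000 → (6.000,5.365)–(5.254,5.000)
cell (6,2): code 0010 → (6.000,2.931)–(6.267,3.000)
cell (6,3): code 0111 → (6.267,3.000)–(7.000,3.248)
cell (6,5): code 1001 → (7.000,5.641)–(6.000,5.365)
cell (7,3): code 0110 → (7.000,3.248)–(8.000,3.884)
cell (7,5): code 1001 → (8.000,5.472)–(7.000,5.641)
cell (8,3): code 0010 → (8.000,3.884)–(8.122,4.000)
cell (8,4): code 0011 → (8.122,4.000)–(8.409,5.000)
cell (8,5): code 0001 → (8.409,5.000)–(8.000,5.472)
total: 14 segments, chained into 1 closed loop(s), length Σ = 10.145659

segments=14 loops=1 length=10.146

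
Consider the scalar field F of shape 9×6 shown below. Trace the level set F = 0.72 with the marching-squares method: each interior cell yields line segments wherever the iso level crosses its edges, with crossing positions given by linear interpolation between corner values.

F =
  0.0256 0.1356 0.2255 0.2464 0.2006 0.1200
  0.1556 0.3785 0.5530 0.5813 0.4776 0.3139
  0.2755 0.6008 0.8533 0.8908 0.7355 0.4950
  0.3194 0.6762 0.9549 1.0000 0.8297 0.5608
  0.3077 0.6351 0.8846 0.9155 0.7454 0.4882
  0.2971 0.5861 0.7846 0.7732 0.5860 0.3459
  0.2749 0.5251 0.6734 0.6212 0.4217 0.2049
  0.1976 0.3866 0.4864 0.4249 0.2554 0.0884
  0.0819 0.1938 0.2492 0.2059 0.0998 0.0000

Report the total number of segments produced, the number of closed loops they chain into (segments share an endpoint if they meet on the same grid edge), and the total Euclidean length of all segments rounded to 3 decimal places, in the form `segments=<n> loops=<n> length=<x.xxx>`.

cell (1,1): code 0100 → (1.556,2.000)–(2.000,1.472)
cell (1,2): code 1100 → (1.448,3.000)–(1.556,2.000)
cell (1,3): code 1100 → (1.940,4.000)–(1.448,3.000)
cell (1,4): code 1000 → (2.000,4.064)–(1.940,4.000)
cell (2,1): code 0110 → (2.000,1.472)–(3.000,1.157)
cell (2,4): code 1001 → (3.000,4.408)–(2.000,4.064)
cell (3,1): code 0110 → (3.000,1.157)–(4.000,1.340)
cell (3,4): code 1001 → (4.000,4.099)–(3.000,4.408)
cell (4,1): code 0110 → (4.000,1.340)–(5.000,1.675)
cell (4,3): code 1011 → (5.000,3.284)–(4.159,4.000)
cell (4,4): code 0001 → (4.159,4.000)–(4.000,4.099)
cell (5,1): code 0010 → (5.000,1.675)–(5.581,2.000)
cell (5,2): code 0011 → (5.581,2.000)–(5.350,3.000)
cell (5,3): code 0001 → (5.350,3.000)–(5.000,3.284)
total: 14 segments, chained into 1 closed loop(s), length Σ = 11.556184

segments=14 loops=1 length=11.556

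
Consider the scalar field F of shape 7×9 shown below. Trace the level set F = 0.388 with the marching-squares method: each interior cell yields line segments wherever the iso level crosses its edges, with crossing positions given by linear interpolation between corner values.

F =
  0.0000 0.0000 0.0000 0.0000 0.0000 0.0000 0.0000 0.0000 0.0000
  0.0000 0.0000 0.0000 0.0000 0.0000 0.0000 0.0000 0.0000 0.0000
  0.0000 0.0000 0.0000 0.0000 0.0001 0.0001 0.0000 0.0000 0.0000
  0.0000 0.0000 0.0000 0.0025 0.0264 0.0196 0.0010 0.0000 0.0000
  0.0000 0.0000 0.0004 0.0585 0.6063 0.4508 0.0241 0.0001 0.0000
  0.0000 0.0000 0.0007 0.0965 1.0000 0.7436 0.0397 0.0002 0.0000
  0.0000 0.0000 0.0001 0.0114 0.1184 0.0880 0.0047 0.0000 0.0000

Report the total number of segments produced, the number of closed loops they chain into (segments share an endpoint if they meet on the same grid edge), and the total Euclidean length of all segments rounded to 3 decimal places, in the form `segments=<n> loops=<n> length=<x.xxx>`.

cell (3,3): code 0100 → (3.624,4.000)–(4.000,3.601)
cell (3,4): code 1100 → (3.854,5.000)–(3.624,4.000)
cell (3,5): code 1000 → (4.000,5.147)–(3.854,5.000)
cell (4,3): code 0110 → (4.000,3.601)–(5.000,3.323)
cell (4,5): code 1001 → (5.000,5.505)–(4.000,5.147)
cell (5,3): code 0010 → (5.000,3.323)–(5.694,4.000)
cell (5,4): code 0011 → (5.694,4.000)–(5.542,5.000)
cell (5,5): code 0001 → (5.542,5.000)–(5.000,5.505)
total: 8 segments, chained into 1 closed loop(s), length Σ = 6.604436

segments=8 loops=1 length=6.604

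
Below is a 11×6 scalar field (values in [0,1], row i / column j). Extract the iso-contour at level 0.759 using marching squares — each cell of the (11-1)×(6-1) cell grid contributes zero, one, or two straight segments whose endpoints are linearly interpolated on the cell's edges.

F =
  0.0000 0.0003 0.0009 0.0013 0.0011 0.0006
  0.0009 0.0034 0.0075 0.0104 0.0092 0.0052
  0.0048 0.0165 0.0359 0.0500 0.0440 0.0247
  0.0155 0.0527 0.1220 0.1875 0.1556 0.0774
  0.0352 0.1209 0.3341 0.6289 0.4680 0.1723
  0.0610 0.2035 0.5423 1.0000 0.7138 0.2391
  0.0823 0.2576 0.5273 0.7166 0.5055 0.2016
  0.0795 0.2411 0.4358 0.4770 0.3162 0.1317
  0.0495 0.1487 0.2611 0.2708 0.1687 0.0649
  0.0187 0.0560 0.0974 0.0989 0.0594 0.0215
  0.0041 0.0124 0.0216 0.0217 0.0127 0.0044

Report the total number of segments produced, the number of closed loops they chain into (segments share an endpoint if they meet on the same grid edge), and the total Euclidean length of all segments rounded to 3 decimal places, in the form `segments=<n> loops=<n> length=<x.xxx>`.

cell (4,2): code 0100 → (4.351,3.000)–(5.000,2.473)
cell (4,3): code 1000 → (5.000,3.842)–(4.351,3.000)
cell (5,2): code 0010 → (5.000,2.473)–(5.850,3.000)
cell (5,3): code 0001 → (5.850,3.000)–(5.000,3.842)
total: 4 segments, chained into 1 closed loop(s), length Σ = 4.096431

segments=4 loops=1 length=4.096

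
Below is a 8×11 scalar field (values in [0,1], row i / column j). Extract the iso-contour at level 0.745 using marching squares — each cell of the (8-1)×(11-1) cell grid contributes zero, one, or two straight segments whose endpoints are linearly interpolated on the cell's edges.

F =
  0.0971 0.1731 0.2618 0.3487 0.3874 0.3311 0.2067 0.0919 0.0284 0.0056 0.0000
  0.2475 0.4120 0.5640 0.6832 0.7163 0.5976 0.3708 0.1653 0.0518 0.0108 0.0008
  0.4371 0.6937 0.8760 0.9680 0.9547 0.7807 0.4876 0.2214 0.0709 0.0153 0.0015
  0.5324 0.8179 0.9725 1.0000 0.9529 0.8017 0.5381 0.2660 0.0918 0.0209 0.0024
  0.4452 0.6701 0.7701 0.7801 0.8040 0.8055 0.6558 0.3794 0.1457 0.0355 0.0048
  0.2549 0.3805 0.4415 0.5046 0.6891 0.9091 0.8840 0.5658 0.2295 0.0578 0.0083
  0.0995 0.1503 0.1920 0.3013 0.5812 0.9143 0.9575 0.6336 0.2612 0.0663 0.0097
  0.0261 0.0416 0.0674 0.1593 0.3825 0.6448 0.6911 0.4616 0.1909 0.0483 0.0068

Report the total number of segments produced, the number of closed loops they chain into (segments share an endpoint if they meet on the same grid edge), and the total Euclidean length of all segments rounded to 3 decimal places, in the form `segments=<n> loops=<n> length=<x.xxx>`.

cell (1,1): code 0100 → (1.580,2.000)–(2.000,1.281)
cell (1,2): code 1100 → (1.217,3.000)–(1.580,2.000)
cell (1,3): code 1100 → (1.120,4.000)–(1.217,3.000)
cell (1,4): code 1100 → (1.805,5.000)–(1.120,4.000)
cell (1,5): code 1000 → (2.000,5.122)–(1.805,5.000)
cell (2,0): code 0100 → (2.413,1.000)–(3.000,0.745)
cell (2,1): code 1110 → (2.000,1.281)–(2.413,1.000)
cell (2,5): code 1001 → (3.000,5.215)–(2.000,5.122)
cell (3,0): code 0010 → (3.000,0.745)–(3.493,1.000)
cell (3,1): code 0111 → (3.493,1.000)–(4.000,1.749)
cell (3,5): code 1001 → (4.000,5.404)–(3.000,5.215)
cell (4,1): code 0010 → (4.000,1.749)–(4.076,2.000)
cell (4,2): code 0011 → (4.076,2.000)–(4.127,3.000)
cell (4,3): code 0011 → (4.127,3.000)–(4.513,4.000)
cell (4,4): code 0111 → (4.513,4.000)–(5.000,4.254)
cell (4,5): code 1101 → (4.391,6.000)–(4.000,5.404)
cell (4,6): code 1000 → (5.000,6.437)–(4.391,6.000)
cell (5,4): code 0110 → (5.000,4.254)–(6.000,4.492)
cell (5,6): code 1001 → (6.000,6.656)–(5.000,6.437)
cell (6,4): code 0010 → (6.000,4.492)–(6.628,5.000)
cell (6,5): code 0011 → (6.628,5.000)–(6.798,6.000)
cell (6,6): code 0001 → (6.798,6.000)–(6.000,6.656)
total: 22 segments, chained into 1 closed loop(s), length Σ = 18.217700

segments=22 loops=1 length=18.218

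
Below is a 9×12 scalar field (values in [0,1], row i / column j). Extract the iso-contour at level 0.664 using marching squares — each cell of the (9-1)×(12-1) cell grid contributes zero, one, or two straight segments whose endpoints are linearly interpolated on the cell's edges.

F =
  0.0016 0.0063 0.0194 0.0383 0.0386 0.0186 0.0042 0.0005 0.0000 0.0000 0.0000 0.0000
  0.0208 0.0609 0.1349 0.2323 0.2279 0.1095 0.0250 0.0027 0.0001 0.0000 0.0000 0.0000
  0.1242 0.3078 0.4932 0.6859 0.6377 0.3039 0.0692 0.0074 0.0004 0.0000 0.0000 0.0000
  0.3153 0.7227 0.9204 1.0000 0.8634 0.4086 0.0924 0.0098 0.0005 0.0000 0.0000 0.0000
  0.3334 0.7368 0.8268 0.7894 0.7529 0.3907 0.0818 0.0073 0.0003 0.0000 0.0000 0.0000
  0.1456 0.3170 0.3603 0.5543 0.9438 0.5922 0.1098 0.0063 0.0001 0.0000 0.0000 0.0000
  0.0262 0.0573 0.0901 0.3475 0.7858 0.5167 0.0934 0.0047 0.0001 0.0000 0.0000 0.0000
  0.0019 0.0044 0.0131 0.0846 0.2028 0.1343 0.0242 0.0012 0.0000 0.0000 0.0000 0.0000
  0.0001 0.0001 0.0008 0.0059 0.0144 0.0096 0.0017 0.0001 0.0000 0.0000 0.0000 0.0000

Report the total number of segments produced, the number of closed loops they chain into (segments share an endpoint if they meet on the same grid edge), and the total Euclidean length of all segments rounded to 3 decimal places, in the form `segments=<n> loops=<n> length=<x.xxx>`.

segments=18 loops=1 length=13.383

cell (1,2): code 0100 → (1.952,3.000)–(2.000,2.886)
cell (1,3): code 1000 → (2.000,3.454)–(1.952,3.000)
cell (2,0): code 0100 → (2.859,1.000)–(3.000,0.856)
cell (2,1): code 1100 → (2.400,2.000)–(2.859,1.000)
cell (2,2): code 1110 → (2.000,2.886)–(2.400,2.000)
cell (2,3): code 1101 → (2.117,4.000)–(2.000,3.454)
cell (2,4): code 1000 → (3.000,4.438)–(2.117,4.000)
cell (3,0): code 0110 → (3.000,0.856)–(4.000,0.820)
cell (3,4): code 1001 → (4.000,4.245)–(3.000,4.438)
cell (4,0): code 0010 → (4.000,0.820)–(4.173,1.000)
cell (4,1): code 0011 → (4.173,1.000)–(4.349,2.000)
cell (4,2): code 0011 → (4.349,2.000)–(4.533,3.000)
cell (4,3): code 0111 → (4.533,3.000)–(5.000,3.282)
cell (4,4): code 1001 → (5.000,4.796)–(4.000,4.245)
cell (5,3): code 0110 → (5.000,3.282)–(6.000,3.722)
cell (5,4): code 1001 → (6.000,4.453)–(5.000,4.796)
cell (6,3): code 0010 → (6.000,3.722)–(6.209,4.000)
cell (6,4): code 0001 → (6.209,4.000)–(6.000,4.453)
total: 18 segments, chained into 1 closed loop(s), length Σ = 13.383232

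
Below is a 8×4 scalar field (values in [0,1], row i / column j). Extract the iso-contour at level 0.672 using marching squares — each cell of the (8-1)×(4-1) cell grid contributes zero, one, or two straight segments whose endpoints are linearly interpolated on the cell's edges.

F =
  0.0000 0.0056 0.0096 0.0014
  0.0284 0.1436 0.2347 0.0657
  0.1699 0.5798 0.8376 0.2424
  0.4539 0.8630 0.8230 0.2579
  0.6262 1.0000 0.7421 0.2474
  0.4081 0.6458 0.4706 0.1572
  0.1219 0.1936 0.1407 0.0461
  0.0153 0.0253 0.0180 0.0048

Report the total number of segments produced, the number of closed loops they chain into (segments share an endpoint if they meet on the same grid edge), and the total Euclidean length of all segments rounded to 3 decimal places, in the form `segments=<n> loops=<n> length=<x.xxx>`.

cell (1,1): code 0100 → (1.725,2.000)–(2.000,1.358)
cell (1,2): code 1000 → (2.000,2.278)–(1.725,2.000)
cell (2,0): code 0100 → (2.326,1.000)–(3.000,0.533)
cell (2,1): code 1110 → (2.000,1.358)–(2.326,1.000)
cell (2,2): code 1001 → (3.000,2.267)–(2.000,2.278)
cell (3,0): code 0110 → (3.000,0.533)–(4.000,0.123)
cell (3,2): code 1001 → (4.000,2.142)–(3.000,2.267)
cell (4,0): code 0010 → (4.000,0.123)–(4.926,1.000)
cell (4,1): code 0011 → (4.926,1.000)–(4.258,2.000)
cell (4,2): code 0001 → (4.258,2.000)–(4.000,2.142)
total: 10 segments, chained into 1 closed loop(s), length Σ = 8.255160

segments=10 loops=1 length=8.255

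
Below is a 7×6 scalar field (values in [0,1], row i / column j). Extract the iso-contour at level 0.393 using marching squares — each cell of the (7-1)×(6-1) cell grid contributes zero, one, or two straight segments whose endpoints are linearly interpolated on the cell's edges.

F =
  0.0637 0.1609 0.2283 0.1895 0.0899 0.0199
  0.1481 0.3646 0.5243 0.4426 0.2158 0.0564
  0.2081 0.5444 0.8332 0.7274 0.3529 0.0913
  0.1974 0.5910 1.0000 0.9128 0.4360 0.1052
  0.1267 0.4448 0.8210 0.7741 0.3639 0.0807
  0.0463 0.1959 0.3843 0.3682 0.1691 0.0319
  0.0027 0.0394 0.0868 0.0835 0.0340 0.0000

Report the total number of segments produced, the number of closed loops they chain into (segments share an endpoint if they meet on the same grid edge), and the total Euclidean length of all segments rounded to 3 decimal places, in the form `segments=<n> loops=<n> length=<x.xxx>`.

segments=16 loops=1 length=12.612

cell (0,1): code 0100 → (0.556,2.000)–(1.000,1.178)
cell (0,2): code 1100 → (0.804,3.000)–(0.556,2.000)
cell (0,3): code 1000 → (1.000,3.219)–(0.804,3.000)
cell (1,0): code 0100 → (1.158,1.000)–(2.000,0.550)
cell (1,1): code 1110 → (1.000,1.178)–(1.158,1.000)
cell (1,3): code 1001 → (2.000,3.893)–(1.000,3.219)
cell (2,0): code 0110 → (2.000,0.550)–(3.000,0.497)
cell (2,3): code 1101 → (2.483,4.000)–(2.000,3.893)
cell (2,4): code 1000 → (3.000,4.130)–(2.483,4.000)
cell (3,0): code 0110 → (3.000,0.497)–(4.000,0.837)
cell (3,3): code 1011 → (4.000,3.929)–(3.596,4.000)
cell (3,4): code 0001 → (3.596,4.000)–(3.000,4.130)
cell (4,0): code 0010 → (4.000,0.837)–(4.208,1.000)
cell (4,1): code 0011 → (4.208,1.000)–(4.980,2.000)
cell (4,2): code 0011 → (4.980,2.000)–(4.939,3.000)
cell (4,3): code 0001 → (4.939,3.000)–(4.000,3.929)
total: 16 segments, chained into 1 closed loop(s), length Σ = 12.611752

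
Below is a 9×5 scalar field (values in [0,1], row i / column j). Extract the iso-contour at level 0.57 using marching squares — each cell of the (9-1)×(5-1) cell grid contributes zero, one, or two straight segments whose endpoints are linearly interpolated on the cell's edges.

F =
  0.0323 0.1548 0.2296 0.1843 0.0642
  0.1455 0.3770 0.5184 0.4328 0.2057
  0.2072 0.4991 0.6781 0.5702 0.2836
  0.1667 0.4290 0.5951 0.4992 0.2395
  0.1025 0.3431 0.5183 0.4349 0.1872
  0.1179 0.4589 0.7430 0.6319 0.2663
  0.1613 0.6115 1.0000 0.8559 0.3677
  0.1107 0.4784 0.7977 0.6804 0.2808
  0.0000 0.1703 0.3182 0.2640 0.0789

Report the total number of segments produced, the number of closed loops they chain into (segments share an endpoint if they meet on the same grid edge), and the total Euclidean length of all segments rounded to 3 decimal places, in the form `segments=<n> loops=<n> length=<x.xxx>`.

cell (1,1): code 0100 → (1.323,2.000)–(2.000,1.396)
cell (1,2): code 1100 → (1.999,3.000)–(1.323,2.000)
cell (1,3): code 1000 → (2.000,3.001)–(1.999,3.000)
cell (2,1): code 0110 → (2.000,1.396)–(3.000,1.849)
cell (2,2): code 1011 → (3.000,2.262)–(2.003,3.000)
cell (2,3): code 0001 → (2.003,3.000)–(2.000,3.001)
cell (3,1): code 0010 → (3.000,1.849)–(3.327,2.000)
cell (3,2): code 0001 → (3.327,2.000)–(3.000,2.262)
cell (4,1): code 0100 → (4.230,2.000)–(5.000,1.391)
cell (4,2): code 1100 → (4.686,3.000)–(4.230,2.000)
cell (4,3): code 1000 → (5.000,3.169)–(4.686,3.000)
cell (5,0): code 0100 → (5.728,1.000)–(6.000,0.908)
cell (5,1): code 1110 → (5.000,1.391)–(5.728,1.000)
cell (5,3): code 1001 → (6.000,3.586)–(5.000,3.169)
cell (6,0): code 0010 → (6.000,0.908)–(6.312,1.000)
cell (6,1): code 0111 → (6.312,1.000)–(7.000,1.287)
cell (6,3): code 1001 → (7.000,3.276)–(6.000,3.586)
cell (7,1): code 0010 → (7.000,1.287)–(7.475,2.000)
cell (7,2): code 0011 → (7.475,2.000)–(7.265,3.000)
cell (7,3): code 0001 → (7.265,3.000)–(7.000,3.276)
total: 20 segments, chained into 2 closed loop(s), length Σ = 14.248820

segments=20 loops=2 length=14.249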